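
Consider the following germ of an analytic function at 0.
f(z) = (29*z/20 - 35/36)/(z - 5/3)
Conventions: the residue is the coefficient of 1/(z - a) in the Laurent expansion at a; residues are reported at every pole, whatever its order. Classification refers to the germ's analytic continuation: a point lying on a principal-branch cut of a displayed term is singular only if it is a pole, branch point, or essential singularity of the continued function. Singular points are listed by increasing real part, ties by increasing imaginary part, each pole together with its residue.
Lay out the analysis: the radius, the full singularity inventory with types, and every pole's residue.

Radius of convergence at 0: 5/3.
At 5/3: a pole of order 1; residue 13/9.

Denominator factor (z - 5/3): pole of order 1 at 5/3, modulus 5/3.
The radius of convergence is the smallest modulus among the singular points: 5/3.
At the order-1 pole 5/3 set g(z) = (z - (5/3))*f(z) = 29*z/20 - 35/36.
Simple pole: residue = g(a) at a = 5/3, which is 13/9.


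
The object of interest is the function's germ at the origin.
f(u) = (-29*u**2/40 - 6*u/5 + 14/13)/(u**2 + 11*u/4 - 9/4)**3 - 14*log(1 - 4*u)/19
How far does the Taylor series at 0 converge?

The radius of convergence is 1/4.

Denominator factor (u**2 + 11*u/4 - 9/4)^3: discriminant 265/16, real irrational roots -11/8 + (1/8)*sqrt(265) and -11/8 - (1/8)*sqrt(265); poles of order 3, moduli -11/8 + (1/8)*sqrt(265) and 11/8 + (1/8)*sqrt(265).
Branch term (-14/19)*log(1 - u/(1/4)): its argument vanishes at u = 1/4, a logarithmic branch point, modulus 1/4.
The radius of convergence is the smallest modulus among the singular points: 1/4.


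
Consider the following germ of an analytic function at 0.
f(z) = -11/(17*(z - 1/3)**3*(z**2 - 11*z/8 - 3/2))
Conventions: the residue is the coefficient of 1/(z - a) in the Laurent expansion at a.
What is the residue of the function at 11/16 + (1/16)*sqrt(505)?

The factor z**2 - 11*z/8 - 3/2 splits as (z - a)(z - a') with a = 11/16 + (1/16)*sqrt(505), a' = 11/16 - (1/16)*sqrt(505). At the order-1 pole a set g(z) = (z - a)*f(z) = [-11/(17*(z - 1/3)**3)] / (z - a').
Simple pole: residue = g(a) at a = 11/16 + (1/16)*sqrt(505), which is -4822092/39994829 + (4135428/1188081685)*sqrt(505).

The residue is -4822092/39994829 + (4135428/1188081685)*sqrt(505).


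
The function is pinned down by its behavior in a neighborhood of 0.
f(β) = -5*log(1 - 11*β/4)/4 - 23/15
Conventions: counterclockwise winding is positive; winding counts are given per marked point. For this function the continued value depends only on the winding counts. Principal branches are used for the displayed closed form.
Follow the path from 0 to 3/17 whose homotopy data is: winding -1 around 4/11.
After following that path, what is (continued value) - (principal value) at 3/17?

Continued minus principal equals (5/2)*pi*i.

The rational part is single-valued and drops out of the difference; each branch term changes only by its own monodromy.
(-5/4)*log(1 - β/(4/11)): each positive loop around 4/11 adds 2*pi*i to the log, so winding -1 contributes (-5/4)*(-1)*2*pi*i = (5/2)*pi*i.
Summing the contributions at β = 3/17 gives (5/2)*pi*i.


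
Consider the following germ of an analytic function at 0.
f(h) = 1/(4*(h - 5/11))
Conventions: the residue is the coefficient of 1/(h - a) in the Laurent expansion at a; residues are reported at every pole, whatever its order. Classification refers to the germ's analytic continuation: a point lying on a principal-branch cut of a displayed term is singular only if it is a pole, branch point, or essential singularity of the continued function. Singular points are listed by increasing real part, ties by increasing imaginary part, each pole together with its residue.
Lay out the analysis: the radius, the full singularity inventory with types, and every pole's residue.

Radius of convergence at 0: 5/11.
At 5/11: a pole of order 1; residue 1/4.

Denominator factor (h - 5/11): pole of order 1 at 5/11, modulus 5/11.
The radius of convergence is the smallest modulus among the singular points: 5/11.
At the order-1 pole 5/11 set g(h) = (h - (5/11))*f(h) = 1/4.
Simple pole: residue = g(a) at a = 5/11, which is 1/4.


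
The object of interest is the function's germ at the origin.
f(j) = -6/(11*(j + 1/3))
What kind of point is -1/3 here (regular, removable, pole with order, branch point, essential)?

The point is a pole of order 1.

The denominator factor j + 1/3 vanishes at -1/3 and appears to the power 1; the numerator there equals -6/11, nonzero, and no other factor vanishes.
Hence a pole whose order is the multiplicity, 1.


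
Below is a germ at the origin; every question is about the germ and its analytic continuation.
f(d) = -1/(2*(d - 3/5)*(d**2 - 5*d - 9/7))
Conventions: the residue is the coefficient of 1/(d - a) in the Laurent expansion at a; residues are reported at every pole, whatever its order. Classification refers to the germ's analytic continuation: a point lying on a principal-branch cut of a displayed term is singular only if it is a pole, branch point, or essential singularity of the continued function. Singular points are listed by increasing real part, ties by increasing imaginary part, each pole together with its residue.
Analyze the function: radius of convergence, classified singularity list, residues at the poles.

Radius of convergence at 0: -5/2 + (1/14)*sqrt(1477).
At 5/2 - (1/14)*sqrt(1477): a pole of order 1; residue -175/2748 - (665/579828)*sqrt(1477).
At 3/5: a pole of order 1; residue 175/1374.
At 5/2 + (1/14)*sqrt(1477): a pole of order 1; residue -175/2748 + (665/579828)*sqrt(1477).

Denominator factor (d - 3/5): pole of order 1 at 3/5, modulus 3/5.
Denominator factor (d**2 - 5*d - 9/7): discriminant 211/7, real irrational roots 5/2 + (1/14)*sqrt(1477) and 5/2 - (1/14)*sqrt(1477); poles of order 1, moduli 5/2 + (1/14)*sqrt(1477) and -5/2 + (1/14)*sqrt(1477).
The radius of convergence is the smallest modulus among the singular points: -5/2 + (1/14)*sqrt(1477).
The factor d**2 - 5*d - 9/7 splits as (d - a)(d - a') with a = 5/2 - (1/14)*sqrt(1477), a' = 5/2 + (1/14)*sqrt(1477). At the order-1 pole a set g(d) = (d - a)*f(d) = [-1/(2*(d - 3/5))] / (d - a').
Simple pole: residue = g(a) at a = 5/2 - (1/14)*sqrt(1477), which is -175/2748 - (665/579828)*sqrt(1477).
At the order-1 pole 3/5 set g(d) = (d - (3/5))*f(d) = -1/(2*(d**2 - 5*d - 9/7)).
Simple pole: residue = g(a) at a = 3/5, which is 175/1374.
The factor d**2 - 5*d - 9/7 splits as (d - a)(d - a') with a = 5/2 + (1/14)*sqrt(1477), a' = 5/2 - (1/14)*sqrt(1477). At the order-1 pole a set g(d) = (d - a)*f(d) = [-1/(2*(d - 3/5))] / (d - a').
Simple pole: residue = g(a) at a = 5/2 + (1/14)*sqrt(1477), which is -175/2748 + (665/579828)*sqrt(1477).
List the singular points by increasing real part (a conjugate pair: the negative imaginary part first).


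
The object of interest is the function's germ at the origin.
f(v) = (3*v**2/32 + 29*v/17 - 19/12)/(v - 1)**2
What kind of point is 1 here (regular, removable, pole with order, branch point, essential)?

The point is a pole of order 2.

The denominator factor v - 1 vanishes at 1 and appears to the power 2; the numerator there equals 353/1632, nonzero, and no other factor vanishes.
Hence a pole whose order is the multiplicity, 2.


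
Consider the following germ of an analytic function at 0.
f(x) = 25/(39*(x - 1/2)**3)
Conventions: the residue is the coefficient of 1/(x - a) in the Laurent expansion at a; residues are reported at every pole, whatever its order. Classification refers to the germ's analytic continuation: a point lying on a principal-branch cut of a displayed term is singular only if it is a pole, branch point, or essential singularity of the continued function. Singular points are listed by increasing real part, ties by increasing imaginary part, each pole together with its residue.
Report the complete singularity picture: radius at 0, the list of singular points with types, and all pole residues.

Denominator factor (x - 1/2)^3: pole of order 3 at 1/2, modulus 1/2.
The radius of convergence is the smallest modulus among the singular points: 1/2.
At the order-3 pole 1/2 set g(x) = (x - (1/2))^3*f(x) = 25/39.
Order-3 pole: residue = g''(a)/2; g''(1/2) = 0, so the residue is 0.

Radius of convergence at 0: 1/2.
At 1/2: a pole of order 3; residue 0.


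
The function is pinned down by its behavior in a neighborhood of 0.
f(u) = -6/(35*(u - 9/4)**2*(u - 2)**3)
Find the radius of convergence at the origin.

The radius of convergence is 2.

Denominator factor (u - 9/4)^2: pole of order 2 at 9/4, modulus 9/4.
Denominator factor (u - 2)^3: pole of order 3 at 2, modulus 2.
The radius of convergence is the smallest modulus among the singular points: 2.


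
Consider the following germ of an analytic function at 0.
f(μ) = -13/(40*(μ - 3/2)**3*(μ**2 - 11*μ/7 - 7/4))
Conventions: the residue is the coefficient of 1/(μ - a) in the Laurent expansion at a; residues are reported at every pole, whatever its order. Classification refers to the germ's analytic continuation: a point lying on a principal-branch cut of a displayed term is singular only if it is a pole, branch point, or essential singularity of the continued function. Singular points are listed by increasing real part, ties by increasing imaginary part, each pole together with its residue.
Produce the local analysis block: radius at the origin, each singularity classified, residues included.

Radius of convergence at 0: -11/14 + (2/7)*sqrt(29).
At 11/14 - (2/7)*sqrt(29): a pole of order 1; residue -1337/13520 + (2611/156832)*sqrt(29).
At 3/2: a pole of order 3; residue 1337/6760.
At 11/14 + (2/7)*sqrt(29): a pole of order 1; residue -1337/13520 - (2611/156832)*sqrt(29).


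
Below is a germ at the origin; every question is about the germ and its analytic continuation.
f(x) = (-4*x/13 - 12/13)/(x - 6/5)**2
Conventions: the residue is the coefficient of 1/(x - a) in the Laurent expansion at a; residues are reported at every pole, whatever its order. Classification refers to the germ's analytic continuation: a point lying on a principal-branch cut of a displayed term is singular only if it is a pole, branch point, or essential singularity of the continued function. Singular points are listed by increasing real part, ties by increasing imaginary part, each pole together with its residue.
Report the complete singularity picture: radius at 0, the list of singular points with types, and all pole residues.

Radius of convergence at 0: 6/5.
At 6/5: a pole of order 2; residue -4/13.

Denominator factor (x - 6/5)^2: pole of order 2 at 6/5, modulus 6/5.
The radius of convergence is the smallest modulus among the singular points: 6/5.
At the order-2 pole 6/5 set g(x) = (x - (6/5))^2*f(x) = -4*x/13 - 12/13.
Order-2 pole: residue = g'(a); g'(6/5) = -4/13, so the residue is -4/13.


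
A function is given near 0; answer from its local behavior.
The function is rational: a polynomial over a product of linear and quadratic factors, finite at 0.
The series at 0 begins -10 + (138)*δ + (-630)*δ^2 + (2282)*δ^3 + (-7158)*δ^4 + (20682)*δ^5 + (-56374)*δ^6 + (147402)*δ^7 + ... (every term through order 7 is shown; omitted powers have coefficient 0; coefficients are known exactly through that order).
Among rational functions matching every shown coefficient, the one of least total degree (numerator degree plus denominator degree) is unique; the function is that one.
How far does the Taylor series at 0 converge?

The radius of convergence is 1/2.

No rational of total degree below 5 reproduces all 8 coefficients; solving the [1/4] Pade equations on them gives f(δ) = (5/4 - 11*δ)/((δ - 1)*(δ + 1/2)**3), whose expansion matches every shown term.
Denominator factor (δ - 1): pole of order 1 at 1, modulus 1.
Denominator factor (δ + 1/2)^3: pole of order 3 at -1/2, modulus 1/2.
The radius of convergence is the smallest modulus among the singular points: 1/2.


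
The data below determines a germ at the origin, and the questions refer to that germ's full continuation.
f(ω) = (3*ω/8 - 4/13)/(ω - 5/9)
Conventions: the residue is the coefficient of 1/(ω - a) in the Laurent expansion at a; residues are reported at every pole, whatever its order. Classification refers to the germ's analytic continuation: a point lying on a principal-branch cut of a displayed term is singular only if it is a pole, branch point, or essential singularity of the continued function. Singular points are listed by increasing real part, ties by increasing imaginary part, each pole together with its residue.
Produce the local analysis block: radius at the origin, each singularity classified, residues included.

Radius of convergence at 0: 5/9.
At 5/9: a pole of order 1; residue -31/312.

Denominator factor (ω - 5/9): pole of order 1 at 5/9, modulus 5/9.
The radius of convergence is the smallest modulus among the singular points: 5/9.
At the order-1 pole 5/9 set g(ω) = (ω - (5/9))*f(ω) = 3*ω/8 - 4/13.
Simple pole: residue = g(a) at a = 5/9, which is -31/312.


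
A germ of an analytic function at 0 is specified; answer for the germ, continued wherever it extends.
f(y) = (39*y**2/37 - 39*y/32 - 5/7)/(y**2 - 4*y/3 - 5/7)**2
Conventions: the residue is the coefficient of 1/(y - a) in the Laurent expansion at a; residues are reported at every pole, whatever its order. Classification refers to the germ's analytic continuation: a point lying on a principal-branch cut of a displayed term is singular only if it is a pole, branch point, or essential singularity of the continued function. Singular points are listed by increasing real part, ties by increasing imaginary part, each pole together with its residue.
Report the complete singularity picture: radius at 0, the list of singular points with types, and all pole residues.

Denominator factor (y**2 - 4*y/3 - 5/7)^2: discriminant 292/63, real irrational roots 2/3 + (1/21)*sqrt(511) and 2/3 - (1/21)*sqrt(511); poles of order 2, moduli 2/3 + (1/21)*sqrt(511) and -2/3 + (1/21)*sqrt(511).
The radius of convergence is the smallest modulus among the singular points: -2/3 + (1/21)*sqrt(511).
The factor y**2 - 4*y/3 - 5/7 splits as (y - a)(y - a') with a = 2/3 - (1/21)*sqrt(511), a' = 2/3 + (1/21)*sqrt(511). At the order-2 pole a set g(y) = (y - a)^2*f(y) = [39*y**2/37 - 39*y/32 - 5/7] / (y - a')^2.
Order-2 pole: residue = g'(a); g'(2/3 - (1/21)*sqrt(511)) = -(255069/12619072)*sqrt(511), so the residue is -(255069/12619072)*sqrt(511).
The factor y**2 - 4*y/3 - 5/7 splits as (y - a)(y - a') with a = 2/3 + (1/21)*sqrt(511), a' = 2/3 - (1/21)*sqrt(511). At the order-2 pole a set g(y) = (y - a)^2*f(y) = [39*y**2/37 - 39*y/32 - 5/7] / (y - a')^2.
Order-2 pole: residue = g'(a); g'(2/3 + (1/21)*sqrt(511)) = (255069/12619072)*sqrt(511), so the residue is (255069/12619072)*sqrt(511).
List the singular points by increasing real part (a conjugate pair: the negative imaginary part first).

Radius of convergence at 0: -2/3 + (1/21)*sqrt(511).
At 2/3 - (1/21)*sqrt(511): a pole of order 2; residue -(255069/12619072)*sqrt(511).
At 2/3 + (1/21)*sqrt(511): a pole of order 2; residue (255069/12619072)*sqrt(511).


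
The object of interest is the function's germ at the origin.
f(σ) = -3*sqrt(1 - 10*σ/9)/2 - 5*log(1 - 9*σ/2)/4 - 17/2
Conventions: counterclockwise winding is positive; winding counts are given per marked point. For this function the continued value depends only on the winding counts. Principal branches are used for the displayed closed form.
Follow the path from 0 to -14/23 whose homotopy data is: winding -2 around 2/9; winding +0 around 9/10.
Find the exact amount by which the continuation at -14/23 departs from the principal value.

The rational part is single-valued and drops out of the difference; each branch term changes only by its own monodromy.
(-5/4)*log(1 - σ/(2/9)): each positive loop around 2/9 adds 2*pi*i to the log, so winding -2 contributes (-5/4)*(-2)*2*pi*i = (5)*pi*i.
(-3/2)*sqrt(1 - σ/(9/10)): winding +0 is even, the square root returns to the same sheet, contribution 0.
Summing the contributions at σ = -14/23 gives (5)*pi*i.

Continued minus principal equals (5)*pi*i.


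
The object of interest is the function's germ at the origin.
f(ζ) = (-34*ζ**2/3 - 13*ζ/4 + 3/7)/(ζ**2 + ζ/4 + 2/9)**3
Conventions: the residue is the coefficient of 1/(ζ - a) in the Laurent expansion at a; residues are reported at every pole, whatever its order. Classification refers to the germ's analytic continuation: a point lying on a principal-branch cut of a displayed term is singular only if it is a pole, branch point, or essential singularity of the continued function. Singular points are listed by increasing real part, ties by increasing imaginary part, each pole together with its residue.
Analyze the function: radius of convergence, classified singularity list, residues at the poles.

Radius of convergence at 0: (1/3)*sqrt(2).
At (-1/8) - ((1/24)*sqrt(119))*i: a pole of order 3; residue -((75456/693889)*sqrt(119))*i.
At (-1/8) + ((1/24)*sqrt(119))*i: a pole of order 3; residue ((75456/693889)*sqrt(119))*i.


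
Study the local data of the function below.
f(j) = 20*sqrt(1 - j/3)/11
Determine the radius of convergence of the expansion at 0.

Branch term (20/11)*sqrt(1 - j/(3)): its argument vanishes at j = 3, a square-root branch point, modulus 3.
The radius of convergence is the smallest modulus among the singular points: 3.

The radius of convergence is 3.


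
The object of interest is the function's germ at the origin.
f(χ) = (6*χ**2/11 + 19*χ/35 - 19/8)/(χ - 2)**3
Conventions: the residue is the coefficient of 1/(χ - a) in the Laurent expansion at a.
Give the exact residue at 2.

At the order-3 pole 2 set g(χ) = (χ - (2))^3*f(χ) = 6*χ**2/11 + 19*χ/35 - 19/8.
Order-3 pole: residue = g''(a)/2; g''(2) = 12/11, so the residue is 6/11.

The residue is 6/11.


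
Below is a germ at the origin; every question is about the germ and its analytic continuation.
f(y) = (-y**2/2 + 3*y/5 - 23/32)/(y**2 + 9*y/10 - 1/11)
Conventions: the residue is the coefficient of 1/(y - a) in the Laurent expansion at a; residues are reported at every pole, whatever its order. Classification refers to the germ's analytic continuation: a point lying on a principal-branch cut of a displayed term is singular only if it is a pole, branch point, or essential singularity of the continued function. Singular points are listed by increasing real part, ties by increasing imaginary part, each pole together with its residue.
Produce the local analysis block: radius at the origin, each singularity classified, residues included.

Denominator factor (y**2 + 9*y/10 - 1/11): discriminant 1291/1100, real irrational roots -9/20 + (1/220)*sqrt(14201) and -9/20 - (1/220)*sqrt(14201); poles of order 1, moduli -9/20 + (1/220)*sqrt(14201) and 9/20 + (1/220)*sqrt(14201).
The radius of convergence is the smallest modulus among the singular points: -9/20 + (1/220)*sqrt(14201).
The factor y**2 + 9*y/10 - 1/11 splits as (y - a)(y - a') with a = -9/20 - (1/220)*sqrt(14201), a' = -9/20 + (1/220)*sqrt(14201). At the order-1 pole a set g(y) = (y - a)*f(y) = [-y**2/2 + 3*y/5 - 23/32] / (y - a').
Simple pole: residue = g(a) at a = -9/20 - (1/220)*sqrt(14201), which is 21/40 + (10883/1136080)*sqrt(14201).
The factor y**2 + 9*y/10 - 1/11 splits as (y - a)(y - a') with a = -9/20 + (1/220)*sqrt(14201), a' = -9/20 - (1/220)*sqrt(14201). At the order-1 pole a set g(y) = (y - a)*f(y) = [-y**2/2 + 3*y/5 - 23/32] / (y - a').
Simple pole: residue = g(a) at a = -9/20 + (1/220)*sqrt(14201), which is 21/40 - (10883/1136080)*sqrt(14201).
List the singular points by increasing real part (a conjugate pair: the negative imaginary part first).

Radius of convergence at 0: -9/20 + (1/220)*sqrt(14201).
At -9/20 - (1/220)*sqrt(14201): a pole of order 1; residue 21/40 + (10883/1136080)*sqrt(14201).
At -9/20 + (1/220)*sqrt(14201): a pole of order 1; residue 21/40 - (10883/1136080)*sqrt(14201).


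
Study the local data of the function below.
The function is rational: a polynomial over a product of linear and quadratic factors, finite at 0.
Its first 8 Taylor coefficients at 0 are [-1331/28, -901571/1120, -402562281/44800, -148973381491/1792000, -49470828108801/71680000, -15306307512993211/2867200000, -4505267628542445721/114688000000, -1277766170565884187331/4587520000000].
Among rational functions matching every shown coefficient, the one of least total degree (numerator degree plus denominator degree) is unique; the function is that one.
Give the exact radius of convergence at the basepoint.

No rational of total degree below 6 reproduces all 8 coefficients; solving the [1/5] Pade equations on them gives f(j) = (-2*j/11 - 8/7)/((j - 2/11)**3*(j**2 + 11*j/10 - 4)), whose expansion matches every shown term.
Denominator factor (j - 2/11)^3: pole of order 3 at 2/11, modulus 2/11.
Denominator factor (j**2 + 11*j/10 - 4): discriminant 1721/100, real irrational roots -11/20 + (1/20)*sqrt(1721) and -11/20 - (1/20)*sqrt(1721); poles of order 1, moduli -11/20 + (1/20)*sqrt(1721) and 11/20 + (1/20)*sqrt(1721).
The radius of convergence is the smallest modulus among the singular points: 2/11.

The radius of convergence is 2/11.


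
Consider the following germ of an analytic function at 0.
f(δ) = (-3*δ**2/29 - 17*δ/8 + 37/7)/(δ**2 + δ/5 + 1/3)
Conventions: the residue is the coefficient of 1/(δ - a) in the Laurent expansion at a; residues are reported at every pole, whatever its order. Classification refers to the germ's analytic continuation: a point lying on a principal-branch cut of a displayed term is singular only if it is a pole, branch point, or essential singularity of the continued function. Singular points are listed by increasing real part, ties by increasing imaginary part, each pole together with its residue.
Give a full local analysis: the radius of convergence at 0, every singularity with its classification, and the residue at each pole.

Radius of convergence at 0: (1/3)*sqrt(3).
At (-1/10) - ((1/30)*sqrt(291))*i: a pole of order 1; residue (-2441/2320) + ((449087/1575280)*sqrt(291))*i.
At (-1/10) + ((1/30)*sqrt(291))*i: a pole of order 1; residue (-2441/2320) - ((449087/1575280)*sqrt(291))*i.

Denominator factor (δ**2 + δ/5 + 1/3): discriminant -97/75, complex-conjugate roots (-1/10) + ((1/30)*sqrt(291))*i and (-1/10) - ((1/30)*sqrt(291))*i; poles of order 1, moduli (1/3)*sqrt(3) and (1/3)*sqrt(3).
The radius of convergence is the smallest modulus among the singular points: (1/3)*sqrt(3).
The factor δ**2 + δ/5 + 1/3 splits as (δ - a)(δ - a') with a = (-1/10) - ((1/30)*sqrt(291))*i, a' = (-1/10) + ((1/30)*sqrt(291))*i. At the order-1 pole a set g(δ) = (δ - a)*f(δ) = [-3*δ**2/29 - 17*δ/8 + 37/7] / (δ - a').
Simple pole: residue = g(a) at a = (-1/10) - ((1/30)*sqrt(291))*i, which is (-2441/2320) + ((449087/1575280)*sqrt(291))*i.
The factor δ**2 + δ/5 + 1/3 splits as (δ - a)(δ - a') with a = (-1/10) + ((1/30)*sqrt(291))*i, a' = (-1/10) - ((1/30)*sqrt(291))*i. At the order-1 pole a set g(δ) = (δ - a)*f(δ) = [-3*δ**2/29 - 17*δ/8 + 37/7] / (δ - a').
Simple pole: residue = g(a) at a = (-1/10) + ((1/30)*sqrt(291))*i, which is (-2441/2320) - ((449087/1575280)*sqrt(291))*i.
List the singular points by increasing real part (a conjugate pair: the negative imaginary part first).


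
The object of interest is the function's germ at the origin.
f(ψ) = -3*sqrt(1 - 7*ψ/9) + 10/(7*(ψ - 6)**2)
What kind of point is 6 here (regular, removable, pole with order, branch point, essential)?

The denominator factor ψ - 6 vanishes at 6 and appears to the power 2; the numerator there equals 10/7, nonzero, and no other factor vanishes.
The branch terms are analytic at this point.
Hence a pole whose order is the multiplicity, 2.

The point is a pole of order 2.


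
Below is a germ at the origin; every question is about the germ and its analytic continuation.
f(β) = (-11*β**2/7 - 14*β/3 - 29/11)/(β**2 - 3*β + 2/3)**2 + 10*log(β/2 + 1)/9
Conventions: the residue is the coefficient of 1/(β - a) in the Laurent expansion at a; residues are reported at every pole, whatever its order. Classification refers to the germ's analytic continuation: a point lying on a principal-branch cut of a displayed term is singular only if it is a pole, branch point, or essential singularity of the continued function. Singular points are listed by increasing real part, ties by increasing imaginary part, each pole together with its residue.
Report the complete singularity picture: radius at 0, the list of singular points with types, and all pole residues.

Radius of convergence at 0: 3/2 - (1/6)*sqrt(57).
At -2: a logarithmic branch point.
At 3/2 - (1/6)*sqrt(57): a pole of order 2; residue -(4936/27797)*sqrt(57).
At 3/2 + (1/6)*sqrt(57): a pole of order 2; residue (4936/27797)*sqrt(57).


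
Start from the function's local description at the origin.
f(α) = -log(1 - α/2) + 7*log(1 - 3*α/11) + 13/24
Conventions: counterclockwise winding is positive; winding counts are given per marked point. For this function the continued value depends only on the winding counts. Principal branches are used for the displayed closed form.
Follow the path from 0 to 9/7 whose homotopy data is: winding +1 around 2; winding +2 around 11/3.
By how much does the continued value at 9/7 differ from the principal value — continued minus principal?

Continued minus principal equals (26)*pi*i.

The rational part is single-valued and drops out of the difference; each branch term changes only by its own monodromy.
(7)*log(1 - α/(11/3)): each positive loop around 11/3 adds 2*pi*i to the log, so winding +2 contributes (7)*(2)*2*pi*i = (28)*pi*i.
(-1)*log(1 - α/(2)): each positive loop around 2 adds 2*pi*i to the log, so winding +1 contributes (-1)*(1)*2*pi*i = -(2)*pi*i.
Summing the contributions at α = 9/7 gives (26)*pi*i.


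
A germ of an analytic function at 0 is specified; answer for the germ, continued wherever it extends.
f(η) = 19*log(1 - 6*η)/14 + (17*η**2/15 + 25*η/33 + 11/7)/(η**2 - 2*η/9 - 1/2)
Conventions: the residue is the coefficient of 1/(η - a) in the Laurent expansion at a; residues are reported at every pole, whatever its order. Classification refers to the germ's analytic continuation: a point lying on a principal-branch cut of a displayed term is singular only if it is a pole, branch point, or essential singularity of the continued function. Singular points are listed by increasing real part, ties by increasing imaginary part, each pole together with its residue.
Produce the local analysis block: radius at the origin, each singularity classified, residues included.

Radius of convergence at 0: 1/6.
At 1/9 - (1/18)*sqrt(166): a pole of order 1; residue 1499/2970 - (84209/690228)*sqrt(166).
At 1/6: a logarithmic branch point.
At 1/9 + (1/18)*sqrt(166): a pole of order 1; residue 1499/2970 + (84209/690228)*sqrt(166).

Denominator factor (η**2 - 2*η/9 - 1/2): discriminant 166/81, real irrational roots 1/9 + (1/18)*sqrt(166) and 1/9 - (1/18)*sqrt(166); poles of order 1, moduli 1/9 + (1/18)*sqrt(166) and -1/9 + (1/18)*sqrt(166).
Branch term (19/14)*log(1 - η/(1/6)): its argument vanishes at η = 1/6, a logarithmic branch point, modulus 1/6.
The radius of convergence is the smallest modulus among the singular points: 1/6.
The branch term is analytic at 1/9 - (1/18)*sqrt(166) and contributes nothing to the residue; only the rational part matters.
The factor η**2 - 2*η/9 - 1/2 splits as (η - a)(η - a') with a = 1/9 - (1/18)*sqrt(166), a' = 1/9 + (1/18)*sqrt(166). At the order-1 pole a set g(η) = (η - a)*(rational part) = [17*η**2/15 + 25*η/33 + 11/7] / (η - a').
Simple pole: residue = g(a) at a = 1/9 - (1/18)*sqrt(166), which is 1499/2970 - (84209/690228)*sqrt(166).
The branch term is analytic at 1/9 + (1/18)*sqrt(166) and contributes nothing to the residue; only the rational part matters.
The factor η**2 - 2*η/9 - 1/2 splits as (η - a)(η - a') with a = 1/9 + (1/18)*sqrt(166), a' = 1/9 - (1/18)*sqrt(166). At the order-1 pole a set g(η) = (η - a)*(rational part) = [17*η**2/15 + 25*η/33 + 11/7] / (η - a').
Simple pole: residue = g(a) at a = 1/9 + (1/18)*sqrt(166), which is 1499/2970 + (84209/690228)*sqrt(166).
List the singular points by increasing real part (a conjugate pair: the negative imaginary part first).


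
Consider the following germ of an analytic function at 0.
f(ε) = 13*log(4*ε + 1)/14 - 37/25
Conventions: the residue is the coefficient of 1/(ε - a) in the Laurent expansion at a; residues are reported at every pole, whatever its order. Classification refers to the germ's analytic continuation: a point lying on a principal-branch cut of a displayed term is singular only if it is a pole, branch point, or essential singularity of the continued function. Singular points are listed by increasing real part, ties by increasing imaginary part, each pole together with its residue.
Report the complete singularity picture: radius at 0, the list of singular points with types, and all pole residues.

Branch term (13/14)*log(1 - ε/(-1/4)): its argument vanishes at ε = -1/4, a logarithmic branch point, modulus 1/4.
The radius of convergence is the smallest modulus among the singular points: 1/4.

Radius of convergence at 0: 1/4.
At -1/4: a logarithmic branch point.


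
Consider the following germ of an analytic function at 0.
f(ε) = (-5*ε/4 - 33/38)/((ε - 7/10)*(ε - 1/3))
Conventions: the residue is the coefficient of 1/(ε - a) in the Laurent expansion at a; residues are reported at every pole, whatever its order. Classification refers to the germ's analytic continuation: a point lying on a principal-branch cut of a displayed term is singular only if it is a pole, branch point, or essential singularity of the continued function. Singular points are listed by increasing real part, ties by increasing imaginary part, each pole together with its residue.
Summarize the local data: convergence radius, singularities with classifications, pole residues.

Radius of convergence at 0: 1/3.
At 1/3: a pole of order 1; residue 1465/418.
At 7/10: a pole of order 1; residue -3975/836.

Denominator factor (ε - 7/10): pole of order 1 at 7/10, modulus 7/10.
Denominator factor (ε - 1/3): pole of order 1 at 1/3, modulus 1/3.
The radius of convergence is the smallest modulus among the singular points: 1/3.
At the order-1 pole 1/3 set g(ε) = (ε - (1/3))*f(ε) = (-5*ε/4 - 33/38)/(ε - 7/10).
Simple pole: residue = g(a) at a = 1/3, which is 1465/418.
At the order-1 pole 7/10 set g(ε) = (ε - (7/10))*f(ε) = (-5*ε/4 - 33/38)/(ε - 1/3).
Simple pole: residue = g(a) at a = 7/10, which is -3975/836.
List the singular points by increasing real part (a conjugate pair: the negative imaginary part first).


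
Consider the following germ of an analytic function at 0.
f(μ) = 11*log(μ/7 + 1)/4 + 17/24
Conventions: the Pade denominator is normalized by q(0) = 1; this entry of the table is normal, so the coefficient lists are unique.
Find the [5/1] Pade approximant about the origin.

Taylor coefficients needed (expand at 0): a_0 = 17/24, a_1 = 11/28, a_2 = -11/392, a_3 = 11/4116, a_4 = -11/38416, a_5 = 11/336140, a_6 = -11/2823576.
Write the denominator as Q(μ) = 1 + q1*μ. Requiring Q*f - P = O(μ^7) with deg P <= 5 kills the coefficients of μ^6..μ^6 in Q*f:
  μ^6: a_6 + q1*a_5 = 0, i.e. -11/2823576 + (11/336140)*q1 = 0.
Solving this linear system: q1 = 5/42.
The numerator is Q*f truncated at degree 5: P0 = a_0 = 17/24; P1 = a_1 + q1*a_0 = 481/1008; P2 = a_2 + q1*a_1 = 11/588; P3 = a_3 + q1*a_2 = -11/16464; P4 = a_4 + q1*a_3 = 11/345744; P5 = a_5 + q1*a_4 = -11/8067360.

The Pade approximant has numerator coefficients [17/24, 481/1008, 11/588, -11/16464, 11/345744, -11/8067360]; denominator coefficients [1, 5/42].


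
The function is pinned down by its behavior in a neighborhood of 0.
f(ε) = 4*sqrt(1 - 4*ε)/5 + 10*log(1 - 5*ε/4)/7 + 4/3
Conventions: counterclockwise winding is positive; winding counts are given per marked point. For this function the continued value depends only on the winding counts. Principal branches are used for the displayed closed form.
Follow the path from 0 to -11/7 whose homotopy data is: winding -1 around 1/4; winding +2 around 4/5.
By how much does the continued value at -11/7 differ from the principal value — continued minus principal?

Continued minus principal equals (-(8/35)*sqrt(357)) + ((40/7)*pi)*i.

The rational part is single-valued and drops out of the difference; each branch term changes only by its own monodromy.
(4/5)*sqrt(1 - ε/(1/4)): winding -1 is odd, the square root flips sign, contributing -2*(4/5)*sqrt(1 - (-11/7)/(1/4)) = -2*(4/5)*sqrt(51/7) = -(8/35)*sqrt(357).
(10/7)*log(1 - ε/(4/5)): each positive loop around 4/5 adds 2*pi*i to the log, so winding +2 contributes (10/7)*(2)*2*pi*i = (40/7)*pi*i.
Summing the contributions at ε = -11/7 gives (-(8/35)*sqrt(357)) + ((40/7)*pi)*i.


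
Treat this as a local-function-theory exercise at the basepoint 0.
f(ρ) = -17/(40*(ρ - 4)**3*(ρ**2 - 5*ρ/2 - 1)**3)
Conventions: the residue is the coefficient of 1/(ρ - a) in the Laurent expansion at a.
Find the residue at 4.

The residue is -5661/250000.

At the order-3 pole 4 set g(ρ) = (ρ - (4))^3*f(ρ) = -17/(40*(ρ**2 - 5*ρ/2 - 1)**3).
Order-3 pole: residue = g''(a)/2; g''(4) = -5661/125000, so the residue is -5661/250000.


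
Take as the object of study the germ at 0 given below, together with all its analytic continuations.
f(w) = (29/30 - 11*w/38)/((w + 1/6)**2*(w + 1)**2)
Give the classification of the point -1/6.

The denominator factor w + 1/6 vanishes at -1/6 and appears to the power 2; the numerator there equals 1157/1140, nonzero, and no other factor vanishes.
Hence a pole whose order is the multiplicity, 2.

The point is a pole of order 2.


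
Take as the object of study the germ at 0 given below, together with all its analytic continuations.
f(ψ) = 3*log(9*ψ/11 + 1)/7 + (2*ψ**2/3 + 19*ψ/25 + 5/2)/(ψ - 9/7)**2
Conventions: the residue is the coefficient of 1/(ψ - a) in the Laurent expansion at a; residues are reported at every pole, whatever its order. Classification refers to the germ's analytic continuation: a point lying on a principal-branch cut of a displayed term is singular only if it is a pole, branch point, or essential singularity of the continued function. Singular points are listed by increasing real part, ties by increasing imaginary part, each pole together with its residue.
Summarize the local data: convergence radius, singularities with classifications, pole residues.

Radius of convergence at 0: 11/9.
At -11/9: a logarithmic branch point.
At 9/7: a pole of order 2; residue 433/175.

Denominator factor (ψ - 9/7)^2: pole of order 2 at 9/7, modulus 9/7.
Branch term (3/7)*log(1 - ψ/(-11/9)): its argument vanishes at ψ = -11/9, a logarithmic branch point, modulus 11/9.
The radius of convergence is the smallest modulus among the singular points: 11/9.
The branch term is analytic at 9/7 and contributes nothing to the residue; only the rational part matters.
At the order-2 pole 9/7 set g(ψ) = (ψ - (9/7))^2*(rational part) = 2*ψ**2/3 + 19*ψ/25 + 5/2.
Order-2 pole: residue = g'(a); g'(9/7) = 433/175, so the residue is 433/175.
List the singular points by increasing real part (a conjugate pair: the negative imaginary part first).


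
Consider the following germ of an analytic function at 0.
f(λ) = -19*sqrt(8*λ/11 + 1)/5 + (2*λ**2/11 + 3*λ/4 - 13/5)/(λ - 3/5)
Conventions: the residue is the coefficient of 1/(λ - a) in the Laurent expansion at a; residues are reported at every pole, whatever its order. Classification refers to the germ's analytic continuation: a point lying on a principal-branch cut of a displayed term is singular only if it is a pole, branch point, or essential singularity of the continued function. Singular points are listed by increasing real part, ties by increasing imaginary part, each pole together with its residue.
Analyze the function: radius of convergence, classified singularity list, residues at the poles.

Denominator factor (λ - 3/5): pole of order 1 at 3/5, modulus 3/5.
Branch term (-19/5)*sqrt(1 - λ/(-11/8)): its argument vanishes at λ = -11/8, a square-root branch point, modulus 11/8.
The radius of convergence is the smallest modulus among the singular points: 3/5.
The branch term is analytic at 3/5 and contributes nothing to the residue; only the rational part matters.
At the order-1 pole 3/5 set g(λ) = (λ - (3/5))*(rational part) = 2*λ**2/11 + 3*λ/4 - 13/5.
Simple pole: residue = g(a) at a = 3/5, which is -2293/1100.
List the singular points by increasing real part (a conjugate pair: the negative imaginary part first).

Radius of convergence at 0: 3/5.
At -11/8: an algebraic (square-root) branch point.
At 3/5: a pole of order 1; residue -2293/1100.


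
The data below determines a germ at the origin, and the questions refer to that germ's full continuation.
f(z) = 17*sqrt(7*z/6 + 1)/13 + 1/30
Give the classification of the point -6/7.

The point is an algebraic (square-root) branch point.

The term (17/13)*sqrt(1 - z/(-6/7)) has argument 1 - -6/7/(-6/7) = 0 at -6/7: a square-root (algebraic, two-sheeted) branch point; the remaining terms are analytic or single-valued there.


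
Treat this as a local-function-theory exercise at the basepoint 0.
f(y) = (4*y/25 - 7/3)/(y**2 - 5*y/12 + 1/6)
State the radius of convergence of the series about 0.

The radius of convergence is (1/6)*sqrt(6).

Denominator factor (y**2 - 5*y/12 + 1/6): discriminant -71/144, complex-conjugate roots (5/24) + ((1/24)*sqrt(71))*i and (5/24) - ((1/24)*sqrt(71))*i; poles of order 1, moduli (1/6)*sqrt(6) and (1/6)*sqrt(6).
The radius of convergence is the smallest modulus among the singular points: (1/6)*sqrt(6).


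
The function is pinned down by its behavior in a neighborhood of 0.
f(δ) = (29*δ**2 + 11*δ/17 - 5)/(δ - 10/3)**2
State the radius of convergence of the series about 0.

Denominator factor (δ - 10/3)^2: pole of order 2 at 10/3, modulus 10/3.
The radius of convergence is the smallest modulus among the singular points: 10/3.

The radius of convergence is 10/3.


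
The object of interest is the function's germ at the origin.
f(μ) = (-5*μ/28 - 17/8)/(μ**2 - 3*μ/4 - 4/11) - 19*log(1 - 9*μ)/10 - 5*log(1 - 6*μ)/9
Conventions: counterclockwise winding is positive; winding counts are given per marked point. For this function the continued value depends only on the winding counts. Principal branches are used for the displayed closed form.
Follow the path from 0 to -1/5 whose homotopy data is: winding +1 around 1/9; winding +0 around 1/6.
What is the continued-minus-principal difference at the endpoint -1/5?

Continued minus principal equals -(19/5)*pi*i.

The rational part is single-valued and drops out of the difference; each branch term changes only by its own monodromy.
(-5/9)*log(1 - μ/(1/6)): winding 0 around 1/6, so this term returns to its principal value, contribution 0.
(-19/10)*log(1 - μ/(1/9)): each positive loop around 1/9 adds 2*pi*i to the log, so winding +1 contributes (-19/10)*(1)*2*pi*i = -(19/5)*pi*i.
Summing the contributions at μ = -1/5 gives -(19/5)*pi*i.


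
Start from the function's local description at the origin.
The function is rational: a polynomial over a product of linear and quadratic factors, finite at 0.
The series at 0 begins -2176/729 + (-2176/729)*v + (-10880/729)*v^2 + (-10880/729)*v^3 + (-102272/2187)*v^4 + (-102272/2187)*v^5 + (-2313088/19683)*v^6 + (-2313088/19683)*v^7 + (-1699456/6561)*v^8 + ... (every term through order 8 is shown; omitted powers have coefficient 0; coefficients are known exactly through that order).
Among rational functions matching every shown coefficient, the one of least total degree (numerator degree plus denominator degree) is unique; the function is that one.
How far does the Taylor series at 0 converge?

No rational of total degree below 7 reproduces all 9 coefficients; solving the [0/7] Pade equations on them gives f(v) = -34/(27*(v - 1)*(v**2 - 3/4)**3), whose expansion matches every shown term.
Denominator factor (v**2 - 3/4)^3: discriminant 3, real irrational roots (1/2)*sqrt(3) and -(1/2)*sqrt(3); poles of order 3, moduli (1/2)*sqrt(3) and (1/2)*sqrt(3).
Denominator factor (v - 1): pole of order 1 at 1, modulus 1.
The radius of convergence is the smallest modulus among the singular points: (1/2)*sqrt(3).

The radius of convergence is (1/2)*sqrt(3).
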